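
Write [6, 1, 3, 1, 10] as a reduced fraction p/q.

Using pₖ = aₖpₖ₋₁ + pₖ₋₂ and qₖ = aₖqₖ₋₁ + qₖ₋₂:
  k=0: a=6, p=6, q=1
  k=1: a=1, p=7, q=1
  k=2: a=3, p=27, q=4
  k=3: a=1, p=34, q=5
  k=4: a=10, p=367, q=54

367/54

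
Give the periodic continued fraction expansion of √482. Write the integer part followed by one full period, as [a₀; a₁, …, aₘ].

a₀ = ⌊√482⌋ = 21.
With m₀=0, d₀=1 and mₖ₊₁ = dₖaₖ − mₖ, dₖ₊₁ = (n − mₖ₊₁²)/dₖ, aₖ₊₁ = ⌊(a₀+mₖ₊₁)/dₖ₊₁⌋:
  k=1: m=21, d=41, a=1
  k=2: m=20, d=2, a=20
  k=3: m=20, d=41, a=1
  k=4: m=21, d=1, a=42
d=1 and a=2a₀=42 at k=4, so the next step gives (m, d) = (21, 41) again — its k=1 value — and the period has length 4.

[21; 1, 20, 1, 42]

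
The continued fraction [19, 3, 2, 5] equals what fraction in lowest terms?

Using pₖ = aₖpₖ₋₁ + pₖ₋₂ and qₖ = aₖqₖ₋₁ + qₖ₋₂:
  k=0: a=19, p=19, q=1
  k=1: a=3, p=58, q=3
  k=2: a=2, p=135, q=7
  k=3: a=5, p=733, q=38

733/38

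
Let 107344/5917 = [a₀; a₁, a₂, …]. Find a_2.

16

107344 = 18·5917 + 838   →  a_0 = 18
5917 = 7·838 + 51   →  a_1 = 7
838 = 16·51 + 22   →  a_2 = 16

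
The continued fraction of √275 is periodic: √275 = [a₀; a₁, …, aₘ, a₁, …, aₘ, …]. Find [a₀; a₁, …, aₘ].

[16; 1, 1, 2, 1, 1, 32]

a₀ = ⌊√275⌋ = 16.
With m₀=0, d₀=1 and mₖ₊₁ = dₖaₖ − mₖ, dₖ₊₁ = (n − mₖ₊₁²)/dₖ, aₖ₊₁ = ⌊(a₀+mₖ₊₁)/dₖ₊₁⌋:
  k=1: m=16, d=19, a=1
  k=2: m=3, d=14, a=1
  k=3: m=11, d=11, a=2
  k=4: m=11, d=14, a=1
  k=5: m=3, d=19, a=1
  k=6: m=16, d=1, a=32
d=1 and a=2a₀=32 at k=6, so the next step gives (m, d) = (16, 19) again — its k=1 value — and the period has length 6.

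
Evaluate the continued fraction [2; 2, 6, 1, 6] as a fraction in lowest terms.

Fold from the inside: start with 6/1.
  1 + 1/6 = 7/6
  6 + 6/7 = 48/7
  2 + 7/48 = 103/48
  2 + 48/103 = 254/103

254/103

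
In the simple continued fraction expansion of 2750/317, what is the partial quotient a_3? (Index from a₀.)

2750 = 8·317 + 214   →  a_0 = 8
317 = 1·214 + 103   →  a_1 = 1
214 = 2·103 + 8   →  a_2 = 2
103 = 12·8 + 7   →  a_3 = 12

12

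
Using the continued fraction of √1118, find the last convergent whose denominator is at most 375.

4213/126

√1118 = [33; 2, 3, 2, 3, 2, 66, …] (period length 6).
Convergents:
  p_0/q_0 = 33/1
  p_1/q_1 = 67/2
  p_2/q_2 = 234/7
  p_3/q_3 = 535/16
  p_4/q_4 = 1839/55
  p_5/q_5 = 4213/126
  p_6/q_6 = 279897/8371
q_5 = 126 ≤ 375 < 8371 = q_6, so the answer is 4213/126.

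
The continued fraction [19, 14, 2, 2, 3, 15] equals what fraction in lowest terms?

71453/3747

Using pₖ = aₖpₖ₋₁ + pₖ₋₂ and qₖ = aₖqₖ₋₁ + qₖ₋₂:
  k=0: a=19, p=19, q=1
  k=1: a=14, p=267, q=14
  k=2: a=2, p=553, q=29
  k=3: a=2, p=1373, q=72
  k=4: a=3, p=4672, q=245
  k=5: a=15, p=71453, q=3747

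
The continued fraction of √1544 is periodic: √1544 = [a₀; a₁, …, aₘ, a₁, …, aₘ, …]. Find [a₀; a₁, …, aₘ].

a₀ = ⌊√1544⌋ = 39.

[39; 3, 2, 2, 9, 2, 2, 3, 78]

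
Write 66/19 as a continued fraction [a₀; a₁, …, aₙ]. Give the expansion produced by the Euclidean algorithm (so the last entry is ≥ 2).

[3; 2, 9]

66 = 3·19 + 9
19 = 2·9 + 1
9 = 9·1 + 0  (stop)
So 66/19 = [3; 2, 9].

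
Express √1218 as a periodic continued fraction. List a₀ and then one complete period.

a₀ = ⌊√1218⌋ = 34.
With m₀=0, d₀=1 and mₖ₊₁ = dₖaₖ − mₖ, dₖ₊₁ = (n − mₖ₊₁²)/dₖ, aₖ₊₁ = ⌊(a₀+mₖ₊₁)/dₖ₊₁⌋:
  k=1: m=34, d=62, a=1
  k=2: m=28, d=7, a=8
  k=3: m=28, d=62, a=1
  k=4: m=34, d=1, a=68
d=1 and a=2a₀=68 at k=4, so the next step gives (m, d) = (34, 62) again — its k=1 value — and the period has length 4.

[34; 1, 8, 1, 68]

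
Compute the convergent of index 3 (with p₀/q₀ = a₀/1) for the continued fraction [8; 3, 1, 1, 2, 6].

Using pₖ = aₖpₖ₋₁ + pₖ₋₂, qₖ = aₖqₖ₋₁ + qₖ₋₂ (with p₋₁=1, p₋₂=0, q₋₁=0, q₋₂=1):
  k=0: a=8, p=8, q=1
  k=1: a=3, p=25, q=3
  k=2: a=1, p=33, q=4
  k=3: a=1, p=58, q=7

58/7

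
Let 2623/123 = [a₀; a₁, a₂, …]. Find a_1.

3

2623 = 21·123 + 40   →  a_0 = 21
123 = 3·40 + 3   →  a_1 = 3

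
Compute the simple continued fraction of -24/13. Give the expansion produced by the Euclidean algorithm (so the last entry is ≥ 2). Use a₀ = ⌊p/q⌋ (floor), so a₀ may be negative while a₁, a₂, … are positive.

[-2; 6, 2]

-24 = -2*13 + 2
13 = 6*2 + 1
2 = 2*1 + 0  (stop)
So -24/13 = [-2; 6, 2].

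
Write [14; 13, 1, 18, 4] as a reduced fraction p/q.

15113/1074

Fold from the inside: start with 4/1.
  18 + 1/4 = 73/4
  1 + 4/73 = 77/73
  13 + 73/77 = 1074/77
  14 + 77/1074 = 15113/1074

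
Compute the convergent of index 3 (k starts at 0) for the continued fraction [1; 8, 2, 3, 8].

Using pₖ = aₖpₖ₋₁ + pₖ₋₂, qₖ = aₖqₖ₋₁ + qₖ₋₂ (with p₋₁=1, p₋₂=0, q₋₁=0, q₋₂=1):
  k=0: a=1, p=1, q=1
  k=1: a=8, p=9, q=8
  k=2: a=2, p=19, q=17
  k=3: a=3, p=66, q=59

66/59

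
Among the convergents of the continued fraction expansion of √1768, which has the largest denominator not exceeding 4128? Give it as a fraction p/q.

√1768 = [42; 21, 84, …] (period length 2).
Convergents:
  p_0/q_0 = 42/1
  p_1/q_1 = 883/21
  p_2/q_2 = 74214/1765
  p_3/q_3 = 1559377/37086
q_2 = 1765 ≤ 4128 < 37086 = q_3, so the answer is 74214/1765.

74214/1765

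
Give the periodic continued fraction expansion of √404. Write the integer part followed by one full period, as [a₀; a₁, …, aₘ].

a₀ = ⌊√404⌋ = 20.
With m₀=0, d₀=1 and mₖ₊₁ = dₖaₖ − mₖ, dₖ₊₁ = (n − mₖ₊₁²)/dₖ, aₖ₊₁ = ⌊(a₀+mₖ₊₁)/dₖ₊₁⌋:
  k=1: m=20, d=4, a=10
  k=2: m=20, d=1, a=40
d=1 and a=2a₀=40 at k=2, so the next step gives (m, d) = (20, 4) again — its k=1 value — and the period has length 2.

[20; 10, 40]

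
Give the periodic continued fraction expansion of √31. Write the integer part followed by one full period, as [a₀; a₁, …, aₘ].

[5; 1, 1, 3, 5, 3, 1, 1, 10]

a₀ = ⌊√31⌋ = 5.
With m₀=0, d₀=1 and mₖ₊₁ = dₖaₖ − mₖ, dₖ₊₁ = (n − mₖ₊₁²)/dₖ, aₖ₊₁ = ⌊(a₀+mₖ₊₁)/dₖ₊₁⌋:
  k=1: m=5, d=6, a=1
  k=2: m=1, d=5, a=1
  k=3: m=4, d=3, a=3
  k=4: m=5, d=2, a=5
  k=5: m=5, d=3, a=3
  k=6: m=4, d=5, a=1
  k=7: m=1, d=6, a=1
  k=8: m=5, d=1, a=10
d=1 and a=2a₀=10 at k=8, so the next step gives (m, d) = (5, 6) again — its k=1 value — and the period has length 8.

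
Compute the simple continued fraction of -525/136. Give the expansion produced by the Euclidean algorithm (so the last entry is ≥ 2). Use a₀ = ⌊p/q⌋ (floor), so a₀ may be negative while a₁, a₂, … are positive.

-525 = -4·136 + 19
136 = 7·19 + 3
19 = 6·3 + 1
3 = 3·1 + 0  (stop)
So -525/136 = [-4; 7, 6, 3].

[-4; 7, 6, 3]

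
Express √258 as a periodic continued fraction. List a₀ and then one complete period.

a₀ = ⌊√258⌋ = 16.
With m₀=0, d₀=1 and mₖ₊₁ = dₖaₖ − mₖ, dₖ₊₁ = (n − mₖ₊₁²)/dₖ, aₖ₊₁ = ⌊(a₀+mₖ₊₁)/dₖ₊₁⌋:
  k=1: m=16, d=2, a=16
  k=2: m=16, d=1, a=32
d=1 and a=2a₀=32 at k=2, so the next step gives (m, d) = (16, 2) again — its k=1 value — and the period has length 2.

[16; 16, 32]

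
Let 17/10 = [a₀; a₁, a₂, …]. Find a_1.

1

17 = 1·10 + 7   →  a_0 = 1
10 = 1·7 + 3   →  a_1 = 1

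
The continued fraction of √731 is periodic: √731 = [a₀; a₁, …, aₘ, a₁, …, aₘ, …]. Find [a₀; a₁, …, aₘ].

a₀ = ⌊√731⌋ = 27.

[27; 27, 54]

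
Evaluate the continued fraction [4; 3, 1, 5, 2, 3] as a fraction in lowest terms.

737/173

Using pₖ = aₖpₖ₋₁ + pₖ₋₂ and qₖ = aₖqₖ₋₁ + qₖ₋₂:
  k=0: a=4, p=4, q=1
  k=1: a=3, p=13, q=3
  k=2: a=1, p=17, q=4
  k=3: a=5, p=98, q=23
  k=4: a=2, p=213, q=50
  k=5: a=3, p=737, q=173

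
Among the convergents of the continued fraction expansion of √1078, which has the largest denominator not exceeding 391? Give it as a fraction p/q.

√1078 = [32; 1, 4, 1, 64, …] (period length 4).
Convergents:
  p_0/q_0 = 32/1
  p_1/q_1 = 33/1
  p_2/q_2 = 164/5
  p_3/q_3 = 197/6
  p_4/q_4 = 12772/389
  p_5/q_5 = 12969/395
q_4 = 389 ≤ 391 < 395 = q_5, so the answer is 12772/389.

12772/389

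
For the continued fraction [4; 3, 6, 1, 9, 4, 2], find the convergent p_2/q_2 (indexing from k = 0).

Using pₖ = aₖpₖ₋₁ + pₖ₋₂, qₖ = aₖqₖ₋₁ + qₖ₋₂ (with p₋₁=1, p₋₂=0, q₋₁=0, q₋₂=1):
  k=0: a=4, p=4, q=1
  k=1: a=3, p=13, q=3
  k=2: a=6, p=82, q=19

82/19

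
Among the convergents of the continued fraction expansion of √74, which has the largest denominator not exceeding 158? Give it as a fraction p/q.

757/88

√74 = [8; 1, 1, 1, 1, 16, …] (period length 5).
Convergents:
  p_0/q_0 = 8/1
  p_1/q_1 = 9/1
  p_2/q_2 = 17/2
  p_3/q_3 = 26/3
  p_4/q_4 = 43/5
  p_5/q_5 = 714/83
  p_6/q_6 = 757/88
  p_7/q_7 = 1471/171
q_6 = 88 ≤ 158 < 171 = q_7, so the answer is 757/88.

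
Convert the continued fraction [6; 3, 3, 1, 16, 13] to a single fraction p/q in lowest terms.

17957/2847

Using pₖ = aₖpₖ₋₁ + pₖ₋₂ and qₖ = aₖqₖ₋₁ + qₖ₋₂:
  k=0: a=6, p=6, q=1
  k=1: a=3, p=19, q=3
  k=2: a=3, p=63, q=10
  k=3: a=1, p=82, q=13
  k=4: a=16, p=1375, q=218
  k=5: a=13, p=17957, q=2847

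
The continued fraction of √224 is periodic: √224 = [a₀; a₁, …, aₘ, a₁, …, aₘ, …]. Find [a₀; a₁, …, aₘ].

a₀ = ⌊√224⌋ = 14.
With m₀=0, d₀=1 and mₖ₊₁ = dₖaₖ − mₖ, dₖ₊₁ = (n − mₖ₊₁²)/dₖ, aₖ₊₁ = ⌊(a₀+mₖ₊₁)/dₖ₊₁⌋:
  k=1: m=14, d=28, a=1
  k=2: m=14, d=1, a=28
d=1 and a=2a₀=28 at k=2, so the next step gives (m, d) = (14, 28) again — its k=1 value — and the period has length 2.

[14; 1, 28]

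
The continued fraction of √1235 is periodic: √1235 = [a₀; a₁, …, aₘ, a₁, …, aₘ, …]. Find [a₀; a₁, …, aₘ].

[35; 7, 70]

a₀ = ⌊√1235⌋ = 35.
With m₀=0, d₀=1 and mₖ₊₁ = dₖaₖ − mₖ, dₖ₊₁ = (n − mₖ₊₁²)/dₖ, aₖ₊₁ = ⌊(a₀+mₖ₊₁)/dₖ₊₁⌋:
  k=1: m=35, d=10, a=7
  k=2: m=35, d=1, a=70
d=1 and a=2a₀=70 at k=2, so the next step gives (m, d) = (35, 10) again — its k=1 value — and the period has length 2.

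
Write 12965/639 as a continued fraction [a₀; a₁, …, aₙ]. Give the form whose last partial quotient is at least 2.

[20; 3, 2, 4, 1, 16]

12965 = 20×639 + 185
639 = 3×185 + 84
185 = 2×84 + 17
84 = 4×17 + 16
17 = 1×16 + 1
16 = 16×1 + 0  (stop)
So 12965/639 = [20; 3, 2, 4, 1, 16].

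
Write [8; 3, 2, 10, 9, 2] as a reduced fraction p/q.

Using pₖ = aₖpₖ₋₁ + pₖ₋₂ and qₖ = aₖqₖ₋₁ + qₖ₋₂:
  k=0: a=8, p=8, q=1
  k=1: a=3, p=25, q=3
  k=2: a=2, p=58, q=7
  k=3: a=10, p=605, q=73
  k=4: a=9, p=5503, q=664
  k=5: a=2, p=11611, q=1401

11611/1401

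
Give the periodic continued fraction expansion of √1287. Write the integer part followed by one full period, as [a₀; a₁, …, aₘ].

a₀ = ⌊√1287⌋ = 35.
With m₀=0, d₀=1 and mₖ₊₁ = dₖaₖ − mₖ, dₖ₊₁ = (n − mₖ₊₁²)/dₖ, aₖ₊₁ = ⌊(a₀+mₖ₊₁)/dₖ₊₁⌋:
  k=1: m=35, d=62, a=1
  k=2: m=27, d=9, a=6
  k=3: m=27, d=62, a=1
  k=4: m=35, d=1, a=70
d=1 and a=2a₀=70 at k=4, so the next step gives (m, d) = (35, 62) again — its k=1 value — and the period has length 4.

[35; 1, 6, 1, 70]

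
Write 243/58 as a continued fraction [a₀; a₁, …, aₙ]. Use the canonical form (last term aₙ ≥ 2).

[4; 5, 3, 1, 2]

243 = 4·58 + 11
58 = 5·11 + 3
11 = 3·3 + 2
3 = 1·2 + 1
2 = 2·1 + 0  (stop)
So 243/58 = [4; 5, 3, 1, 2].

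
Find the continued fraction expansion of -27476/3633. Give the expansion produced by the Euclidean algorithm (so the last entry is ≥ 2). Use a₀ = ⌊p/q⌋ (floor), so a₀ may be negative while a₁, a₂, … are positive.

[-8; 2, 3, 2, 9, 2, 3, 3]

-27476 = -8·3633 + 1588
3633 = 2·1588 + 457
1588 = 3·457 + 217
457 = 2·217 + 23
217 = 9·23 + 10
23 = 2·10 + 3
10 = 3·3 + 1
3 = 3·1 + 0  (stop)
So -27476/3633 = [-8; 2, 3, 2, 9, 2, 3, 3].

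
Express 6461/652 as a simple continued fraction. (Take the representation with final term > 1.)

6461 = 9*652 + 593
652 = 1*593 + 59
593 = 10*59 + 3
59 = 19*3 + 2
3 = 1*2 + 1
2 = 2*1 + 0  (stop)
So 6461/652 = [9; 1, 10, 19, 1, 2].

[9; 1, 10, 19, 1, 2]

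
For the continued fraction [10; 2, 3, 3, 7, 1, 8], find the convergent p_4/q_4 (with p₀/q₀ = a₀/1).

1753/168

Using pₖ = aₖpₖ₋₁ + pₖ₋₂, qₖ = aₖqₖ₋₁ + qₖ₋₂ (with p₋₁=1, p₋₂=0, q₋₁=0, q₋₂=1):
  k=0: a=10, p=10, q=1
  k=1: a=2, p=21, q=2
  k=2: a=3, p=73, q=7
  k=3: a=3, p=240, q=23
  k=4: a=7, p=1753, q=168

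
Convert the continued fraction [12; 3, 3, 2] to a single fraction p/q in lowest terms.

283/23

Using pₖ = aₖpₖ₋₁ + pₖ₋₂ and qₖ = aₖqₖ₋₁ + qₖ₋₂:
  k=0: a=12, p=12, q=1
  k=1: a=3, p=37, q=3
  k=2: a=3, p=123, q=10
  k=3: a=2, p=283, q=23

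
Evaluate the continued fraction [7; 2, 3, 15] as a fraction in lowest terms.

795/107

Using pₖ = aₖpₖ₋₁ + pₖ₋₂ and qₖ = aₖqₖ₋₁ + qₖ₋₂:
  k=0: a=7, p=7, q=1
  k=1: a=2, p=15, q=2
  k=2: a=3, p=52, q=7
  k=3: a=15, p=795, q=107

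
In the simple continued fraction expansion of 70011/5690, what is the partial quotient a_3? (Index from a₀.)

2

70011 = 12·5690 + 1731   →  a_0 = 12
5690 = 3·1731 + 497   →  a_1 = 3
1731 = 3·497 + 240   →  a_2 = 3
497 = 2·240 + 17   →  a_3 = 2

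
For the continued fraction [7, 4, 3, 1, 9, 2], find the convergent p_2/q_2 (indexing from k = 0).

94/13

Using pₖ = aₖpₖ₋₁ + pₖ₋₂, qₖ = aₖqₖ₋₁ + qₖ₋₂ (with p₋₁=1, p₋₂=0, q₋₁=0, q₋₂=1):
  k=0: a=7, p=7, q=1
  k=1: a=4, p=29, q=4
  k=2: a=3, p=94, q=13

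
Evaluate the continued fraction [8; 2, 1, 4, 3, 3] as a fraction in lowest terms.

1245/149

Using pₖ = aₖpₖ₋₁ + pₖ₋₂ and qₖ = aₖqₖ₋₁ + qₖ₋₂:
  k=0: a=8, p=8, q=1
  k=1: a=2, p=17, q=2
  k=2: a=1, p=25, q=3
  k=3: a=4, p=117, q=14
  k=4: a=3, p=376, q=45
  k=5: a=3, p=1245, q=149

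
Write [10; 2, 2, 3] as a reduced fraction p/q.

177/17

Using pₖ = aₖpₖ₋₁ + pₖ₋₂ and qₖ = aₖqₖ₋₁ + qₖ₋₂:
  k=0: a=10, p=10, q=1
  k=1: a=2, p=21, q=2
  k=2: a=2, p=52, q=5
  k=3: a=3, p=177, q=17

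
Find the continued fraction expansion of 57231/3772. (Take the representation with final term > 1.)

57231 = 15·3772 + 651
3772 = 5·651 + 517
651 = 1·517 + 134
517 = 3·134 + 115
134 = 1·115 + 19
115 = 6·19 + 1
19 = 19·1 + 0  (stop)
So 57231/3772 = [15; 5, 1, 3, 1, 6, 19].

[15; 5, 1, 3, 1, 6, 19]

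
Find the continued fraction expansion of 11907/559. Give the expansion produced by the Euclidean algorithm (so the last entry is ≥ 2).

11907 = 21*559 + 168
559 = 3*168 + 55
168 = 3*55 + 3
55 = 18*3 + 1
3 = 3*1 + 0  (stop)
So 11907/559 = [21; 3, 3, 18, 3].

[21; 3, 3, 18, 3]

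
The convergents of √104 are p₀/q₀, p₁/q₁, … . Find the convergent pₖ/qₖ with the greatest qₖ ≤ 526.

√104 = [10; 5, 20, …] (period length 2).
Convergents:
  p_0/q_0 = 10/1
  p_1/q_1 = 51/5
  p_2/q_2 = 1030/101
  p_3/q_3 = 5201/510
  p_4/q_4 = 105050/10301
q_3 = 510 ≤ 526 < 10301 = q_4, so the answer is 5201/510.

5201/510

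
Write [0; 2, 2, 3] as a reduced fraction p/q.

7/17

Fold from the inside: start with 3/1.
  2 + 1/3 = 7/3
  2 + 3/7 = 17/7
  0 + 7/17 = 7/17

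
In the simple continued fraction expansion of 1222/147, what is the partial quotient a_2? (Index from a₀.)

1222 = 8·147 + 46   →  a_0 = 8
147 = 3·46 + 9   →  a_1 = 3
46 = 5·9 + 1   →  a_2 = 5

5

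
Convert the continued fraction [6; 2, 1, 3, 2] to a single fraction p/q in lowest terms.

159/25

Using pₖ = aₖpₖ₋₁ + pₖ₋₂ and qₖ = aₖqₖ₋₁ + qₖ₋₂:
  k=0: a=6, p=6, q=1
  k=1: a=2, p=13, q=2
  k=2: a=1, p=19, q=3
  k=3: a=3, p=70, q=11
  k=4: a=2, p=159, q=25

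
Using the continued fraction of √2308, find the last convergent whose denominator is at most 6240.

110736/2305

√2308 = [48; 24, 96, …] (period length 2).
Convergents:
  p_0/q_0 = 48/1
  p_1/q_1 = 1153/24
  p_2/q_2 = 110736/2305
  p_3/q_3 = 2658817/55344
q_2 = 2305 ≤ 6240 < 55344 = q_3, so the answer is 110736/2305.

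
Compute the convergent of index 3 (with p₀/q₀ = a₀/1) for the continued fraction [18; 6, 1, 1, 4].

Using pₖ = aₖpₖ₋₁ + pₖ₋₂, qₖ = aₖqₖ₋₁ + qₖ₋₂ (with p₋₁=1, p₋₂=0, q₋₁=0, q₋₂=1):
  k=0: a=18, p=18, q=1
  k=1: a=6, p=109, q=6
  k=2: a=1, p=127, q=7
  k=3: a=1, p=236, q=13

236/13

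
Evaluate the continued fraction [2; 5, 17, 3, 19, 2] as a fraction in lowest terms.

Using pₖ = aₖpₖ₋₁ + pₖ₋₂ and qₖ = aₖqₖ₋₁ + qₖ₋₂:
  k=0: a=2, p=2, q=1
  k=1: a=5, p=11, q=5
  k=2: a=17, p=189, q=86
  k=3: a=3, p=578, q=263
  k=4: a=19, p=11171, q=5083
  k=5: a=2, p=22920, q=10429

22920/10429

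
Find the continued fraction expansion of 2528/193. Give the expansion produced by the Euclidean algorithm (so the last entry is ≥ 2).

[13; 10, 6, 3]

2528 = 13*193 + 19
193 = 10*19 + 3
19 = 6*3 + 1
3 = 3*1 + 0  (stop)
So 2528/193 = [13; 10, 6, 3].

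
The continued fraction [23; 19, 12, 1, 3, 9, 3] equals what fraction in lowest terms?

645191/27988

Fold from the inside: start with 3/1.
  9 + 1/3 = 28/3
  3 + 3/28 = 87/28
  1 + 28/87 = 115/87
  12 + 87/115 = 1467/115
  19 + 115/1467 = 27988/1467
  23 + 1467/27988 = 645191/27988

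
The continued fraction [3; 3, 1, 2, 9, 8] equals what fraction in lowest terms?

2732/835

Fold from the inside: start with 8/1.
  9 + 1/8 = 73/8
  2 + 8/73 = 154/73
  1 + 73/154 = 227/154
  3 + 154/227 = 835/227
  3 + 227/835 = 2732/835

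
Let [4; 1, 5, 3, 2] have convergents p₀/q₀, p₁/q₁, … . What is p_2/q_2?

Using pₖ = aₖpₖ₋₁ + pₖ₋₂, qₖ = aₖqₖ₋₁ + qₖ₋₂ (with p₋₁=1, p₋₂=0, q₋₁=0, q₋₂=1):
  k=0: a=4, p=4, q=1
  k=1: a=1, p=5, q=1
  k=2: a=5, p=29, q=6

29/6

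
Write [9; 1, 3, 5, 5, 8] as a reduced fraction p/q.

8717/893

Fold from the inside: start with 8/1.
  5 + 1/8 = 41/8
  5 + 8/41 = 213/41
  3 + 41/213 = 680/213
  1 + 213/680 = 893/680
  9 + 680/893 = 8717/893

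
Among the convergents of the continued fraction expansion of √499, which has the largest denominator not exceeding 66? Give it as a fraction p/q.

√499 = [22; 2, 1, 21, 1, 2, 44, …] (period length 6).
Convergents:
  p_0/q_0 = 22/1
  p_1/q_1 = 45/2
  p_2/q_2 = 67/3
  p_3/q_3 = 1452/65
  p_4/q_4 = 1519/68
q_3 = 65 ≤ 66 < 68 = q_4, so the answer is 1452/65.

1452/65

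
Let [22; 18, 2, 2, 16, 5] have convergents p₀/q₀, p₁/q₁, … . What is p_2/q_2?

816/37

Using pₖ = aₖpₖ₋₁ + pₖ₋₂, qₖ = aₖqₖ₋₁ + qₖ₋₂ (with p₋₁=1, p₋₂=0, q₋₁=0, q₋₂=1):
  k=0: a=22, p=22, q=1
  k=1: a=18, p=397, q=18
  k=2: a=2, p=816, q=37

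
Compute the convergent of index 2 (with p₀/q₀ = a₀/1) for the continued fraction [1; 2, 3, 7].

Using pₖ = aₖpₖ₋₁ + pₖ₋₂, qₖ = aₖqₖ₋₁ + qₖ₋₂ (with p₋₁=1, p₋₂=0, q₋₁=0, q₋₂=1):
  k=0: a=1, p=1, q=1
  k=1: a=2, p=3, q=2
  k=2: a=3, p=10, q=7

10/7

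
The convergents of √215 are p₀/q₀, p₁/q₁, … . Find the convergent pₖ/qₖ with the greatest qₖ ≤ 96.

1305/89

√215 = [14; 1, 1, 1, 28, …] (period length 4).
Convergents:
  p_0/q_0 = 14/1
  p_1/q_1 = 15/1
  p_2/q_2 = 29/2
  p_3/q_3 = 44/3
  p_4/q_4 = 1261/86
  p_5/q_5 = 1305/89
  p_6/q_6 = 2566/175
q_5 = 89 ≤ 96 < 175 = q_6, so the answer is 1305/89.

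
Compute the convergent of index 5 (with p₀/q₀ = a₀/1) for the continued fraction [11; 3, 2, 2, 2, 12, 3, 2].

Using pₖ = aₖpₖ₋₁ + pₖ₋₂, qₖ = aₖqₖ₋₁ + qₖ₋₂ (with p₋₁=1, p₋₂=0, q₋₁=0, q₋₂=1):
  k=0: a=11, p=11, q=1
  k=1: a=3, p=34, q=3
  k=2: a=2, p=79, q=7
  k=3: a=2, p=192, q=17
  k=4: a=2, p=463, q=41
  k=5: a=12, p=5748, q=509

5748/509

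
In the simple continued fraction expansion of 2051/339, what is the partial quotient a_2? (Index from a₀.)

2051 = 6·339 + 17   →  a_0 = 6
339 = 19·17 + 16   →  a_1 = 19
17 = 1·16 + 1   →  a_2 = 1

1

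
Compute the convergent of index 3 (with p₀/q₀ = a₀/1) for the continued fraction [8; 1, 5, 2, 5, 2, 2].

Using pₖ = aₖpₖ₋₁ + pₖ₋₂, qₖ = aₖqₖ₋₁ + qₖ₋₂ (with p₋₁=1, p₋₂=0, q₋₁=0, q₋₂=1):
  k=0: a=8, p=8, q=1
  k=1: a=1, p=9, q=1
  k=2: a=5, p=53, q=6
  k=3: a=2, p=115, q=13

115/13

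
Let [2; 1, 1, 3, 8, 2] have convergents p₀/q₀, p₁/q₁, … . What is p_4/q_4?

Using pₖ = aₖpₖ₋₁ + pₖ₋₂, qₖ = aₖqₖ₋₁ + qₖ₋₂ (with p₋₁=1, p₋₂=0, q₋₁=0, q₋₂=1):
  k=0: a=2, p=2, q=1
  k=1: a=1, p=3, q=1
  k=2: a=1, p=5, q=2
  k=3: a=3, p=18, q=7
  k=4: a=8, p=149, q=58

149/58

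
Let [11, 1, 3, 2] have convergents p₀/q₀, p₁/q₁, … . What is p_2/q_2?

47/4

Using pₖ = aₖpₖ₋₁ + pₖ₋₂, qₖ = aₖqₖ₋₁ + qₖ₋₂ (with p₋₁=1, p₋₂=0, q₋₁=0, q₋₂=1):
  k=0: a=11, p=11, q=1
  k=1: a=1, p=12, q=1
  k=2: a=3, p=47, q=4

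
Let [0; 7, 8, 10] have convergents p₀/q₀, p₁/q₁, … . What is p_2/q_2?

Using pₖ = aₖpₖ₋₁ + pₖ₋₂, qₖ = aₖqₖ₋₁ + qₖ₋₂ (with p₋₁=1, p₋₂=0, q₋₁=0, q₋₂=1):
  k=0: a=0, p=0, q=1
  k=1: a=7, p=1, q=7
  k=2: a=8, p=8, q=57

8/57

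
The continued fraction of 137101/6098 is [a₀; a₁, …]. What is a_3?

137101 = 22·6098 + 2945   →  a_0 = 22
6098 = 2·2945 + 208   →  a_1 = 2
2945 = 14·208 + 33   →  a_2 = 14
208 = 6·33 + 10   →  a_3 = 6

6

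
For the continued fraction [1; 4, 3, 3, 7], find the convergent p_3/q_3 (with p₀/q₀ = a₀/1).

53/43

Using pₖ = aₖpₖ₋₁ + pₖ₋₂, qₖ = aₖqₖ₋₁ + qₖ₋₂ (with p₋₁=1, p₋₂=0, q₋₁=0, q₋₂=1):
  k=0: a=1, p=1, q=1
  k=1: a=4, p=5, q=4
  k=2: a=3, p=16, q=13
  k=3: a=3, p=53, q=43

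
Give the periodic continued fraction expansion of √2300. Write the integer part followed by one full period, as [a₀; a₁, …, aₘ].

[47; 1, 22, 1, 94]

a₀ = ⌊√2300⌋ = 47.
With m₀=0, d₀=1 and mₖ₊₁ = dₖaₖ − mₖ, dₖ₊₁ = (n − mₖ₊₁²)/dₖ, aₖ₊₁ = ⌊(a₀+mₖ₊₁)/dₖ₊₁⌋:
  k=1: m=47, d=91, a=1
  k=2: m=44, d=4, a=22
  k=3: m=44, d=91, a=1
  k=4: m=47, d=1, a=94
d=1 and a=2a₀=94 at k=4, so the next step gives (m, d) = (47, 91) again — its k=1 value — and the period has length 4.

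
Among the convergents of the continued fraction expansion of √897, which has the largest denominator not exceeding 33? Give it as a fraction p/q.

√897 = [29; 1, 18, 1, 58, …] (period length 4).
Convergents:
  p_0/q_0 = 29/1
  p_1/q_1 = 30/1
  p_2/q_2 = 569/19
  p_3/q_3 = 599/20
  p_4/q_4 = 35311/1179
q_3 = 20 ≤ 33 < 1179 = q_4, so the answer is 599/20.

599/20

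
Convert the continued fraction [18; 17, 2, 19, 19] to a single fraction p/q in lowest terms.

Using pₖ = aₖpₖ₋₁ + pₖ₋₂ and qₖ = aₖqₖ₋₁ + qₖ₋₂:
  k=0: a=18, p=18, q=1
  k=1: a=17, p=307, q=17
  k=2: a=2, p=632, q=35
  k=3: a=19, p=12315, q=682
  k=4: a=19, p=234617, q=12993

234617/12993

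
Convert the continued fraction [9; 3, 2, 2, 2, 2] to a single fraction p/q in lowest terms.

Fold from the inside: start with 2/1.
  2 + 1/2 = 5/2
  2 + 2/5 = 12/5
  2 + 5/12 = 29/12
  3 + 12/29 = 99/29
  9 + 29/99 = 920/99

920/99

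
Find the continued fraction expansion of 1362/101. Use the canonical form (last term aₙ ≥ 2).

1362 = 13*101 + 49
101 = 2*49 + 3
49 = 16*3 + 1
3 = 3*1 + 0  (stop)
So 1362/101 = [13; 2, 16, 3].

[13; 2, 16, 3]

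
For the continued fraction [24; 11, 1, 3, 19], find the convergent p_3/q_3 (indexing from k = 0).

1132/47

Using pₖ = aₖpₖ₋₁ + pₖ₋₂, qₖ = aₖqₖ₋₁ + qₖ₋₂ (with p₋₁=1, p₋₂=0, q₋₁=0, q₋₂=1):
  k=0: a=24, p=24, q=1
  k=1: a=11, p=265, q=11
  k=2: a=1, p=289, q=12
  k=3: a=3, p=1132, q=47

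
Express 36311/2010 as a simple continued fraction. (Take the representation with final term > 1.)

[18; 15, 2, 1, 10, 4]

36311 = 18*2010 + 131
2010 = 15*131 + 45
131 = 2*45 + 41
45 = 1*41 + 4
41 = 10*4 + 1
4 = 4*1 + 0  (stop)
So 36311/2010 = [18; 15, 2, 1, 10, 4].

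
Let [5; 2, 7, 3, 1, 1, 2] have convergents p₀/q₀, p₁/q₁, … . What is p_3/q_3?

Using pₖ = aₖpₖ₋₁ + pₖ₋₂, qₖ = aₖqₖ₋₁ + qₖ₋₂ (with p₋₁=1, p₋₂=0, q₋₁=0, q₋₂=1):
  k=0: a=5, p=5, q=1
  k=1: a=2, p=11, q=2
  k=2: a=7, p=82, q=15
  k=3: a=3, p=257, q=47

257/47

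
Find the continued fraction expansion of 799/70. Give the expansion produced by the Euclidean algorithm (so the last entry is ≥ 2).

799 = 11×70 + 29
70 = 2×29 + 12
29 = 2×12 + 5
12 = 2×5 + 2
5 = 2×2 + 1
2 = 2×1 + 0  (stop)
So 799/70 = [11; 2, 2, 2, 2, 2].

[11; 2, 2, 2, 2, 2]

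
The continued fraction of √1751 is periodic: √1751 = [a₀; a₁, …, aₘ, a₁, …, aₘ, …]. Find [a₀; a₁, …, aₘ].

a₀ = ⌊√1751⌋ = 41.
With m₀=0, d₀=1 and mₖ₊₁ = dₖaₖ − mₖ, dₖ₊₁ = (n − mₖ₊₁²)/dₖ, aₖ₊₁ = ⌊(a₀+mₖ₊₁)/dₖ₊₁⌋:
  k=1: m=41, d=70, a=1
  k=2: m=29, d=13, a=5
  k=3: m=36, d=35, a=2
  k=4: m=34, d=17, a=4
  k=5: m=34, d=35, a=2
  k=6: m=36, d=13, a=5
  k=7: m=29, d=70, a=1
  k=8: m=41, d=1, a=82
d=1 and a=2a₀=82 at k=8, so the next step gives (m, d) = (41, 70) again — its k=1 value — and the period has length 8.

[41; 1, 5, 2, 4, 2, 5, 1, 82]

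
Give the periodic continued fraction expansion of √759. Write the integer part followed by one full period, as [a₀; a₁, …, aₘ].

a₀ = ⌊√759⌋ = 27.
With m₀=0, d₀=1 and mₖ₊₁ = dₖaₖ − mₖ, dₖ₊₁ = (n − mₖ₊₁²)/dₖ, aₖ₊₁ = ⌊(a₀+mₖ₊₁)/dₖ₊₁⌋:
  k=1: m=27, d=30, a=1
  k=2: m=3, d=25, a=1
  k=3: m=22, d=11, a=4
  k=4: m=22, d=25, a=1
  k=5: m=3, d=30, a=1
  k=6: m=27, d=1, a=54
d=1 and a=2a₀=54 at k=6, so the next step gives (m, d) = (27, 30) again — its k=1 value — and the period has length 6.

[27; 1, 1, 4, 1, 1, 54]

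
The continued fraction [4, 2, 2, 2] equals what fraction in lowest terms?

53/12

Fold from the inside: start with 2/1.
  2 + 1/2 = 5/2
  2 + 2/5 = 12/5
  4 + 5/12 = 53/12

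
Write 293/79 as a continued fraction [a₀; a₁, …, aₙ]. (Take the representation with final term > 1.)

[3; 1, 2, 2, 3, 3]

293 = 3×79 + 56
79 = 1×56 + 23
56 = 2×23 + 10
23 = 2×10 + 3
10 = 3×3 + 1
3 = 3×1 + 0  (stop)
So 293/79 = [3; 1, 2, 2, 3, 3].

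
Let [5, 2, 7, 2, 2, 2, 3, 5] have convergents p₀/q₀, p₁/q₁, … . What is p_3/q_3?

Using pₖ = aₖpₖ₋₁ + pₖ₋₂, qₖ = aₖqₖ₋₁ + qₖ₋₂ (with p₋₁=1, p₋₂=0, q₋₁=0, q₋₂=1):
  k=0: a=5, p=5, q=1
  k=1: a=2, p=11, q=2
  k=2: a=7, p=82, q=15
  k=3: a=2, p=175, q=32

175/32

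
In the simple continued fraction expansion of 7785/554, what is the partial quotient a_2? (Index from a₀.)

7785 = 14·554 + 29   →  a_0 = 14
554 = 19·29 + 3   →  a_1 = 19
29 = 9·3 + 2   →  a_2 = 9

9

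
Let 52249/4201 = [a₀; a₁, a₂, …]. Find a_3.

52249 = 12·4201 + 1837   →  a_0 = 12
4201 = 2·1837 + 527   →  a_1 = 2
1837 = 3·527 + 256   →  a_2 = 3
527 = 2·256 + 15   →  a_3 = 2

2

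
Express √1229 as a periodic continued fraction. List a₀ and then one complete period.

a₀ = ⌊√1229⌋ = 35.
With m₀=0, d₀=1 and mₖ₊₁ = dₖaₖ − mₖ, dₖ₊₁ = (n − mₖ₊₁²)/dₖ, aₖ₊₁ = ⌊(a₀+mₖ₊₁)/dₖ₊₁⌋:
  k=1: m=35, d=4, a=17
  k=2: m=33, d=35, a=1
  k=3: m=2, d=35, a=1
  k=4: m=33, d=4, a=17
  k=5: m=35, d=1, a=70
d=1 and a=2a₀=70 at k=5, so the next step gives (m, d) = (35, 4) again — its k=1 value — and the period has length 5.

[35; 17, 1, 1, 17, 70]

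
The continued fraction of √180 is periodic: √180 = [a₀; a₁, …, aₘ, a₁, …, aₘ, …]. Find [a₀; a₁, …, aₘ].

[13; 2, 2, 2, 26]

a₀ = ⌊√180⌋ = 13.
With m₀=0, d₀=1 and mₖ₊₁ = dₖaₖ − mₖ, dₖ₊₁ = (n − mₖ₊₁²)/dₖ, aₖ₊₁ = ⌊(a₀+mₖ₊₁)/dₖ₊₁⌋:
  k=1: m=13, d=11, a=2
  k=2: m=9, d=9, a=2
  k=3: m=9, d=11, a=2
  k=4: m=13, d=1, a=26
d=1 and a=2a₀=26 at k=4, so the next step gives (m, d) = (13, 11) again — its k=1 value — and the period has length 4.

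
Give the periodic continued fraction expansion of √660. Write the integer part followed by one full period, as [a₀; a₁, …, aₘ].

[25; 1, 2, 4, 2, 1, 50]

a₀ = ⌊√660⌋ = 25.
With m₀=0, d₀=1 and mₖ₊₁ = dₖaₖ − mₖ, dₖ₊₁ = (n − mₖ₊₁²)/dₖ, aₖ₊₁ = ⌊(a₀+mₖ₊₁)/dₖ₊₁⌋:
  k=1: m=25, d=35, a=1
  k=2: m=10, d=16, a=2
  k=3: m=22, d=11, a=4
  k=4: m=22, d=16, a=2
  k=5: m=10, d=35, a=1
  k=6: m=25, d=1, a=50
d=1 and a=2a₀=50 at k=6, so the next step gives (m, d) = (25, 35) again — its k=1 value — and the period has length 6.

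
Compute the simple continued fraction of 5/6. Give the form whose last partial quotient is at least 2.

5 = 0*6 + 5
6 = 1*5 + 1
5 = 5*1 + 0  (stop)
So 5/6 = [0; 1, 5].

[0; 1, 5]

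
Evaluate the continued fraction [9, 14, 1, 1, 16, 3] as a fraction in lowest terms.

13295/1466

Fold from the inside: start with 3/1.
  16 + 1/3 = 49/3
  1 + 3/49 = 52/49
  1 + 49/52 = 101/52
  14 + 52/101 = 1466/101
  9 + 101/1466 = 13295/1466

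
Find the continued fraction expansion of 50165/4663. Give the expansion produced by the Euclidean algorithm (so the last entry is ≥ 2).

[10; 1, 3, 7, 2, 7, 1, 8]

50165 = 10*4663 + 3535
4663 = 1*3535 + 1128
3535 = 3*1128 + 151
1128 = 7*151 + 71
151 = 2*71 + 9
71 = 7*9 + 8
9 = 1*8 + 1
8 = 8*1 + 0  (stop)
So 50165/4663 = [10; 1, 3, 7, 2, 7, 1, 8].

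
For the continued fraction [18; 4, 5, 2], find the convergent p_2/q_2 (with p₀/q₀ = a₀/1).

Using pₖ = aₖpₖ₋₁ + pₖ₋₂, qₖ = aₖqₖ₋₁ + qₖ₋₂ (with p₋₁=1, p₋₂=0, q₋₁=0, q₋₂=1):
  k=0: a=18, p=18, q=1
  k=1: a=4, p=73, q=4
  k=2: a=5, p=383, q=21

383/21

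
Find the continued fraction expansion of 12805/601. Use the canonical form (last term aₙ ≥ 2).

12805 = 21*601 + 184
601 = 3*184 + 49
184 = 3*49 + 37
49 = 1*37 + 12
37 = 3*12 + 1
12 = 12*1 + 0  (stop)
So 12805/601 = [21; 3, 3, 1, 3, 12].

[21; 3, 3, 1, 3, 12]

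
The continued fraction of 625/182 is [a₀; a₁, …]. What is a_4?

625 = 3·182 + 79   →  a_0 = 3
182 = 2·79 + 24   →  a_1 = 2
79 = 3·24 + 7   →  a_2 = 3
24 = 3·7 + 3   →  a_3 = 3
7 = 2·3 + 1   →  a_4 = 2

2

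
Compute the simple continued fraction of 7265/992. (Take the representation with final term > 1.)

7265 = 7×992 + 321
992 = 3×321 + 29
321 = 11×29 + 2
29 = 14×2 + 1
2 = 2×1 + 0  (stop)
So 7265/992 = [7; 3, 11, 14, 2].

[7; 3, 11, 14, 2]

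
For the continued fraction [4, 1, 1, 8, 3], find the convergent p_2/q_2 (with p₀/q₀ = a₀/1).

Using pₖ = aₖpₖ₋₁ + pₖ₋₂, qₖ = aₖqₖ₋₁ + qₖ₋₂ (with p₋₁=1, p₋₂=0, q₋₁=0, q₋₂=1):
  k=0: a=4, p=4, q=1
  k=1: a=1, p=5, q=1
  k=2: a=1, p=9, q=2

9/2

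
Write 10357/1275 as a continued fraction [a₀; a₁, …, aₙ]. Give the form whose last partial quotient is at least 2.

10357 = 8·1275 + 157
1275 = 8·157 + 19
157 = 8·19 + 5
19 = 3·5 + 4
5 = 1·4 + 1
4 = 4·1 + 0  (stop)
So 10357/1275 = [8; 8, 8, 3, 1, 4].

[8; 8, 8, 3, 1, 4]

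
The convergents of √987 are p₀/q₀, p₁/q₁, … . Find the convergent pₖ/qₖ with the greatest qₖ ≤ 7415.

118409/3769

√987 = [31; 2, 2, 2, 62, …] (period length 4).
Convergents:
  p_0/q_0 = 31/1
  p_1/q_1 = 63/2
  p_2/q_2 = 157/5
  p_3/q_3 = 377/12
  p_4/q_4 = 23531/749
  p_5/q_5 = 47439/1510
  p_6/q_6 = 118409/3769
  p_7/q_7 = 284257/9048
q_6 = 3769 ≤ 7415 < 9048 = q_7, so the answer is 118409/3769.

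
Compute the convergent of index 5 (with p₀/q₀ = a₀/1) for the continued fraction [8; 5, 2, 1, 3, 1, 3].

614/75

Using pₖ = aₖpₖ₋₁ + pₖ₋₂, qₖ = aₖqₖ₋₁ + qₖ₋₂ (with p₋₁=1, p₋₂=0, q₋₁=0, q₋₂=1):
  k=0: a=8, p=8, q=1
  k=1: a=5, p=41, q=5
  k=2: a=2, p=90, q=11
  k=3: a=1, p=131, q=16
  k=4: a=3, p=483, q=59
  k=5: a=1, p=614, q=75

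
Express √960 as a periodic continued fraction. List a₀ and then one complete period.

[30; 1, 60]

a₀ = ⌊√960⌋ = 30.
With m₀=0, d₀=1 and mₖ₊₁ = dₖaₖ − mₖ, dₖ₊₁ = (n − mₖ₊₁²)/dₖ, aₖ₊₁ = ⌊(a₀+mₖ₊₁)/dₖ₊₁⌋:
  k=1: m=30, d=60, a=1
  k=2: m=30, d=1, a=60
d=1 and a=2a₀=60 at k=2, so the next step gives (m, d) = (30, 60) again — its k=1 value — and the period has length 2.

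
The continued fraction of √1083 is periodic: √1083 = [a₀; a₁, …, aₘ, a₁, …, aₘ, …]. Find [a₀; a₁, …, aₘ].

a₀ = ⌊√1083⌋ = 32.
With m₀=0, d₀=1 and mₖ₊₁ = dₖaₖ − mₖ, dₖ₊₁ = (n − mₖ₊₁²)/dₖ, aₖ₊₁ = ⌊(a₀+mₖ₊₁)/dₖ₊₁⌋:
  k=1: m=32, d=59, a=1
  k=2: m=27, d=6, a=9
  k=3: m=27, d=59, a=1
  k=4: m=32, d=1, a=64
d=1 and a=2a₀=64 at k=4, so the next step gives (m, d) = (32, 59) again — its k=1 value — and the period has length 4.

[32; 1, 9, 1, 64]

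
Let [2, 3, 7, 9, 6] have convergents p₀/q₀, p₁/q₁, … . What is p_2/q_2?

Using pₖ = aₖpₖ₋₁ + pₖ₋₂, qₖ = aₖqₖ₋₁ + qₖ₋₂ (with p₋₁=1, p₋₂=0, q₋₁=0, q₋₂=1):
  k=0: a=2, p=2, q=1
  k=1: a=3, p=7, q=3
  k=2: a=7, p=51, q=22

51/22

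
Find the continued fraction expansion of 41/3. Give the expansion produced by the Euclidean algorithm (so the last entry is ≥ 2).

41 = 13*3 + 2
3 = 1*2 + 1
2 = 2*1 + 0  (stop)
So 41/3 = [13; 1, 2].

[13; 1, 2]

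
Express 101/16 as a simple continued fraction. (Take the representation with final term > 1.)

[6; 3, 5]

101 = 6×16 + 5
16 = 3×5 + 1
5 = 5×1 + 0  (stop)
So 101/16 = [6; 3, 5].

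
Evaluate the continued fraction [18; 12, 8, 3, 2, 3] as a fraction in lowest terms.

43615/2412

Using pₖ = aₖpₖ₋₁ + pₖ₋₂ and qₖ = aₖqₖ₋₁ + qₖ₋₂:
  k=0: a=18, p=18, q=1
  k=1: a=12, p=217, q=12
  k=2: a=8, p=1754, q=97
  k=3: a=3, p=5479, q=303
  k=4: a=2, p=12712, q=703
  k=5: a=3, p=43615, q=2412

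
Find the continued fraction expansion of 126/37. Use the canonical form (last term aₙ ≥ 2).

[3; 2, 2, 7]

126 = 3*37 + 15
37 = 2*15 + 7
15 = 2*7 + 1
7 = 7*1 + 0  (stop)
So 126/37 = [3; 2, 2, 7].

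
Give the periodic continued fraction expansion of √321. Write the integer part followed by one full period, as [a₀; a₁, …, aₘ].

[17; 1, 10, 1, 34]

a₀ = ⌊√321⌋ = 17.
With m₀=0, d₀=1 and mₖ₊₁ = dₖaₖ − mₖ, dₖ₊₁ = (n − mₖ₊₁²)/dₖ, aₖ₊₁ = ⌊(a₀+mₖ₊₁)/dₖ₊₁⌋:
  k=1: m=17, d=32, a=1
  k=2: m=15, d=3, a=10
  k=3: m=15, d=32, a=1
  k=4: m=17, d=1, a=34
d=1 and a=2a₀=34 at k=4, so the next step gives (m, d) = (17, 32) again — its k=1 value — and the period has length 4.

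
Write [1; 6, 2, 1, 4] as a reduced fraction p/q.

103/89

Fold from the inside: start with 4/1.
  1 + 1/4 = 5/4
  2 + 4/5 = 14/5
  6 + 5/14 = 89/14
  1 + 14/89 = 103/89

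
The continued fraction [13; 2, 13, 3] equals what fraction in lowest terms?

1119/83

Fold from the inside: start with 3/1.
  13 + 1/3 = 40/3
  2 + 3/40 = 83/40
  13 + 40/83 = 1119/83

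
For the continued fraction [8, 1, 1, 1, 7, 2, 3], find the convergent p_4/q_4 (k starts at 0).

Using pₖ = aₖpₖ₋₁ + pₖ₋₂, qₖ = aₖqₖ₋₁ + qₖ₋₂ (with p₋₁=1, p₋₂=0, q₋₁=0, q₋₂=1):
  k=0: a=8, p=8, q=1
  k=1: a=1, p=9, q=1
  k=2: a=1, p=17, q=2
  k=3: a=1, p=26, q=3
  k=4: a=7, p=199, q=23

199/23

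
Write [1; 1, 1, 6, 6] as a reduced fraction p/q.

Using pₖ = aₖpₖ₋₁ + pₖ₋₂ and qₖ = aₖqₖ₋₁ + qₖ₋₂:
  k=0: a=1, p=1, q=1
  k=1: a=1, p=2, q=1
  k=2: a=1, p=3, q=2
  k=3: a=6, p=20, q=13
  k=4: a=6, p=123, q=80

123/80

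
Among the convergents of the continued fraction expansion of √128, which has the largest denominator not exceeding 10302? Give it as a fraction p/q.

√128 = [11; 3, 5, 3, 22, …] (period length 4).
Convergents:
  p_0/q_0 = 11/1
  p_1/q_1 = 34/3
  p_2/q_2 = 181/16
  p_3/q_3 = 577/51
  p_4/q_4 = 12875/1138
  p_5/q_5 = 39202/3465
  p_6/q_6 = 208885/18463
q_5 = 3465 ≤ 10302 < 18463 = q_6, so the answer is 39202/3465.

39202/3465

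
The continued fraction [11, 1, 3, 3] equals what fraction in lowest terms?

Using pₖ = aₖpₖ₋₁ + pₖ₋₂ and qₖ = aₖqₖ₋₁ + qₖ₋₂:
  k=0: a=11, p=11, q=1
  k=1: a=1, p=12, q=1
  k=2: a=3, p=47, q=4
  k=3: a=3, p=153, q=13

153/13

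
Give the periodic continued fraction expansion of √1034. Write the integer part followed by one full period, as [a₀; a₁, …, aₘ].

a₀ = ⌊√1034⌋ = 32.
With m₀=0, d₀=1 and mₖ₊₁ = dₖaₖ − mₖ, dₖ₊₁ = (n − mₖ₊₁²)/dₖ, aₖ₊₁ = ⌊(a₀+mₖ₊₁)/dₖ₊₁⌋:
  k=1: m=32, d=10, a=6
  k=2: m=28, d=25, a=2
  k=3: m=22, d=22, a=2
  k=4: m=22, d=25, a=2
  k=5: m=28, d=10, a=6
  k=6: m=32, d=1, a=64
d=1 and a=2a₀=64 at k=6, so the next step gives (m, d) = (32, 10) again — its k=1 value — and the period has length 6.

[32; 6, 2, 2, 2, 6, 64]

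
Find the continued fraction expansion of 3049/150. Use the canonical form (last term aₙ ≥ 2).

[20; 3, 16, 3]

3049 = 20×150 + 49
150 = 3×49 + 3
49 = 16×3 + 1
3 = 3×1 + 0  (stop)
So 3049/150 = [20; 3, 16, 3].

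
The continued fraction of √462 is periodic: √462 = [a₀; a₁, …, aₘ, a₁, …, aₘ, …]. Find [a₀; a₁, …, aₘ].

a₀ = ⌊√462⌋ = 21.
With m₀=0, d₀=1 and mₖ₊₁ = dₖaₖ − mₖ, dₖ₊₁ = (n − mₖ₊₁²)/dₖ, aₖ₊₁ = ⌊(a₀+mₖ₊₁)/dₖ₊₁⌋:
  k=1: m=21, d=21, a=2
  k=2: m=21, d=1, a=42
d=1 and a=2a₀=42 at k=2, so the next step gives (m, d) = (21, 21) again — its k=1 value — and the period has length 2.

[21; 2, 42]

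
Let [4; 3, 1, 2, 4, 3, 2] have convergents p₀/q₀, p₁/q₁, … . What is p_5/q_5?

662/155

Using pₖ = aₖpₖ₋₁ + pₖ₋₂, qₖ = aₖqₖ₋₁ + qₖ₋₂ (with p₋₁=1, p₋₂=0, q₋₁=0, q₋₂=1):
  k=0: a=4, p=4, q=1
  k=1: a=3, p=13, q=3
  k=2: a=1, p=17, q=4
  k=3: a=2, p=47, q=11
  k=4: a=4, p=205, q=48
  k=5: a=3, p=662, q=155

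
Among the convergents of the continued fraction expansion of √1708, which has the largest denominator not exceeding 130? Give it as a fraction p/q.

2521/61

√1708 = [41; 3, 20, 3, 82, …] (period length 4).
Convergents:
  p_0/q_0 = 41/1
  p_1/q_1 = 124/3
  p_2/q_2 = 2521/61
  p_3/q_3 = 7687/186
q_2 = 61 ≤ 130 < 186 = q_3, so the answer is 2521/61.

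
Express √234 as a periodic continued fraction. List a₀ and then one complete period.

a₀ = ⌊√234⌋ = 15.
With m₀=0, d₀=1 and mₖ₊₁ = dₖaₖ − mₖ, dₖ₊₁ = (n − mₖ₊₁²)/dₖ, aₖ₊₁ = ⌊(a₀+mₖ₊₁)/dₖ₊₁⌋:
  k=1: m=15, d=9, a=3
  k=2: m=12, d=10, a=2
  k=3: m=8, d=17, a=1
  k=4: m=9, d=9, a=2
  k=5: m=9, d=17, a=1
  k=6: m=8, d=10, a=2
  k=7: m=12, d=9, a=3
  k=8: m=15, d=1, a=30
d=1 and a=2a₀=30 at k=8, so the next step gives (m, d) = (15, 9) again — its k=1 value — and the period has length 8.

[15; 3, 2, 1, 2, 1, 2, 3, 30]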